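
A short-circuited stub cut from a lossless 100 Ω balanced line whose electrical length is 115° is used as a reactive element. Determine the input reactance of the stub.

X_in ≈ -214 Ω (capacitive)

tan(βl) = -2.14
For a short-circuited stub, Z_in = jZ_0·tan(βl)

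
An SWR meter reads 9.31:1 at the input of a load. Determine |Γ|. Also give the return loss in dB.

|Γ| = (S − 1)/(S + 1) = (9.31 − 1)/(9.31 + 1) = 8.31/10.3
RL = −20·log₁₀|Γ| = −20·log₁₀(0.806)

|Γ| ≈ 0.806; return loss ≈ 1.87 dB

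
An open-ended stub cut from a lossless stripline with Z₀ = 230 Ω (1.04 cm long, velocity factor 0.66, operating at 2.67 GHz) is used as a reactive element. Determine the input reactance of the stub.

λ = v/f = 0.66·c / 2.67 GHz = 0.0742 m
βl = 2π·l/λ = 2π × 0.14 = 50.5°
tan(βl) = 1.21
For an open-ended stub, Z_in = −jZ_0·cot(βl) = −jZ_0/tan(βl)

X_in ≈ -190 Ω (capacitive)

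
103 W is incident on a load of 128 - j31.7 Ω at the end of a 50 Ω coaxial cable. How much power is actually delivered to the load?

P_delivered ≈ 80.7 W

|Γ| = |(78 − j31.7)/(178 − j31.7)| = 0.466
|Γ|² = 0.217
P_refl = |Γ|²·P_inc = 22.3 W, P_del = (1 − |Γ|²)·P_inc = 80.7 W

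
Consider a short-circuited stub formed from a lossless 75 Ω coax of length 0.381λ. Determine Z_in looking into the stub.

βl = 2π × 0.381 = 137°
tan(βl) = -0.927
For a short-circuited stub, Z_in = jZ_0·tan(βl)

Z_in ≈ −j69.5 Ω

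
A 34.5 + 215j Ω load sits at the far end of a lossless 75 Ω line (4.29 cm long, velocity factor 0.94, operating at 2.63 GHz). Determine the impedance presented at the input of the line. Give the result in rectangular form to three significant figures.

Z_in ≈ 5.49 + j52.7 Ω

λ = v/f = 0.94·c / 2.63 GHz = 0.107 m
βl = 2π·l/λ = 2π × 0.4 = 144°
tan(βl) = tan(144°) = -0.726
Z_in = Z_0·(Z_L + jZ_0·tanβl)/(Z_0 + jZ_L·tanβl)
     = 75·(34.5 + j161)/(231 − j25)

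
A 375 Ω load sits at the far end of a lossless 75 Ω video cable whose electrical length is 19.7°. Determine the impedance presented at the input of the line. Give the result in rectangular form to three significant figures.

Z_in ≈ 101 − j153 Ω

tan(βl) = tan(19.7°) = 0.358
Z_in = Z_0·(Z_L + jZ_0·tanβl)/(Z_0 + jZ_L·tanβl)
     = 75·(375 + j26.9)/(75 + j134)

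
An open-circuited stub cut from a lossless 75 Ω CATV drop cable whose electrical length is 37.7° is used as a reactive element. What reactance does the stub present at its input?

X_in ≈ -97 Ω (capacitive)

tan(βl) = 0.773
For an open-circuited stub, Z_in = −jZ_0·cot(βl) = −jZ_0/tan(βl)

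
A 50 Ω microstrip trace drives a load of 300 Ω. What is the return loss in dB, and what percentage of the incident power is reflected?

RL ≈ 2.92 dB; 51% of incident power reflected

Γ = (300 − 50)/(300 + 50) = 0.714
RL = −20·log₁₀(0.714) = 2.92 dB
P_refl/P_inc = |Γ|² = 0.51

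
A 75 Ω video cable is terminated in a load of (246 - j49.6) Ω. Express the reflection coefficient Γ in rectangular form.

Γ ≈ 0.544 − j0.0705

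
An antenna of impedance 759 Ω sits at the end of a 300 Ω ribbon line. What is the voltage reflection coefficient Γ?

Γ = (Z_L − Z_0)/(Z_L + Z_0) = (759 − 300)/(759 + 300) = 459/1059

Γ = 0.433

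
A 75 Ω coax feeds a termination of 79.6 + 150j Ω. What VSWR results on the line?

VSWR ≈ 5.59

Γ = (Z_L − Z_0)/(Z_L + Z_0) = (4.6 + j150)/(154.6 + j150)
|Γ| = 150/215 = 0.697
VSWR = (1 + |Γ|)/(1 − |Γ|) = 1.7/0.303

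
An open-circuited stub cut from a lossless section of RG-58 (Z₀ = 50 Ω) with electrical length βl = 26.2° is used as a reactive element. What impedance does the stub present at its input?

tan(βl) = 0.492
For an open-circuited stub, Z_in = −jZ_0·cot(βl) = −jZ_0/tan(βl)

Z_in ≈ −j102 Ω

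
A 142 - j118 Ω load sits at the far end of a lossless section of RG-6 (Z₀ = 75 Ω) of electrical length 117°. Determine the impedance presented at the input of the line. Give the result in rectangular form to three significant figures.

tan(βl) = tan(117°) = -1.96
Z_in = Z_0·(Z_L + jZ_0·tanβl)/(Z_0 + jZ_L·tanβl)
     = 75·(142 − j265)/(-157 − j279)

Z_in ≈ 37.9 + j59.5 Ω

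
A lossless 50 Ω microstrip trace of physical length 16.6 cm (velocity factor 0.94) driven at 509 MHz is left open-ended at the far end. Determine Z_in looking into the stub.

λ = v/f = 0.94·c / 509 MHz = 0.554 m
βl = 2π·l/λ = 2π × 0.3 = 108°
tan(βl) = -3.1
For an open-ended stub, Z_in = −jZ_0·cot(βl) = −jZ_0/tan(βl)

Z_in ≈ +j16.1 Ω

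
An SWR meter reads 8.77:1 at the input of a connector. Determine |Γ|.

|Γ| = (S − 1)/(S + 1) = (8.77 − 1)/(8.77 + 1) = 7.77/9.77

|Γ| ≈ 0.795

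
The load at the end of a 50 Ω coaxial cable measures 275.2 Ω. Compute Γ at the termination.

Γ = 0.692

Γ = (Z_L − Z_0)/(Z_L + Z_0) = (275.2 − 50)/(275.2 + 50) = 225.2/325.2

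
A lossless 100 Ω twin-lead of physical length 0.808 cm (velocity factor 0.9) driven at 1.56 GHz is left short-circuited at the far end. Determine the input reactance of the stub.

λ = v/f = 0.9·c / 1.56 GHz = 0.173 m
βl = 2π·l/λ = 2π × 0.0467 = 16.8°
tan(βl) = 0.302
For a short-circuited stub, Z_in = jZ_0·tan(βl)

X_in ≈ 30.2 Ω (inductive)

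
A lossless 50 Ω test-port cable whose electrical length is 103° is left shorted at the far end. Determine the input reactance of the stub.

X_in ≈ -217 Ω (capacitive)

tan(βl) = -4.33
For a shorted stub, Z_in = jZ_0·tan(βl)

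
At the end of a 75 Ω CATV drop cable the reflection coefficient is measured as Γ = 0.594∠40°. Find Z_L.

Z_L ≈ 110 + j129 Ω

Z_L = Z_0·(1 + Γ)/(1 − Γ) = 75·(1.46 + j0.382)/(0.545 − j0.382)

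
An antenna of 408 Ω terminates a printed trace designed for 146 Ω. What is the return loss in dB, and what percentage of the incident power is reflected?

Γ = (408 − 146)/(408 + 146) = 0.473
RL = −20·log₁₀(0.473) = 6.5 dB
P_refl/P_inc = |Γ|² = 0.224

RL ≈ 6.5 dB; 22.4% of incident power reflected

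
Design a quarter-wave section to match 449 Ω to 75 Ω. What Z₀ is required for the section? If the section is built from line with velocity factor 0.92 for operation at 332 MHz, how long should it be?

Z_qwt ≈ 184 Ω; length ≈ 20.8 cm

Z_qwt = √(Z_0·R_L) = √(75 × 449) = √33680
λ = 0.92·c/f = 0.831 m, so l = λ/4 = 0.208 m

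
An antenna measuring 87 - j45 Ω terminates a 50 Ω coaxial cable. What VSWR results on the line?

VSWR ≈ 2.36

Γ = (Z_L − Z_0)/(Z_L + Z_0) = (37 − j45)/(137 − j45)
|Γ| = 58.3/144 = 0.404
VSWR = (1 + |Γ|)/(1 − |Γ|) = 1.4/0.596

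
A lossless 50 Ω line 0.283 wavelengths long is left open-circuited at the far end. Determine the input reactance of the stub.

X_in ≈ 10.5 Ω (inductive)

βl = 2π × 0.283 = 102°
tan(βl) = -4.75
For an open-circuited stub, Z_in = −jZ_0·cot(βl) = −jZ_0/tan(βl)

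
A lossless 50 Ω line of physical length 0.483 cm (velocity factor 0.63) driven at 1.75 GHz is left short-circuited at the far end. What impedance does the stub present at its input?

λ = v/f = 0.63·c / 1.75 GHz = 0.108 m
βl = 2π·l/λ = 2π × 0.0447 = 16.1°
tan(βl) = 0.289
For a short-circuited stub, Z_in = jZ_0·tan(βl)

Z_in ≈ +j14.4 Ω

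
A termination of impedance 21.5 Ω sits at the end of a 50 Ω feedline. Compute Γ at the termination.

Γ = -0.399

Γ = (Z_L − Z_0)/(Z_L + Z_0) = (21.5 − 50)/(21.5 + 50) = -28.5/71.5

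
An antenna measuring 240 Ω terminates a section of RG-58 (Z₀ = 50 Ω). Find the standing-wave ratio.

VSWR ≈ 4.8

Γ = (240 − 50)/(240 + 50) = 0.655
VSWR = (1 + 0.655)/(1 − 0.655)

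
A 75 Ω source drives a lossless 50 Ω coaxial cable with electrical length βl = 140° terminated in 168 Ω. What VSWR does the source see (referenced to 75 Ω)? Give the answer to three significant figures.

tan(βl) = -0.839
Z_in = Z_0·(Z_L + jZ_0·tanβl)/(Z_0 + jZ_L·tanβl) = 32 + j48.2 Ω
Γ_s = (Z_in − Z_s)/(Z_in + Z_s) = (-43 + j48.2)/(107 + j48.2), |Γ_s| = 0.551
VSWR = (1 + |Γ_s|)/(1 − |Γ_s|)

VSWR ≈ 3.45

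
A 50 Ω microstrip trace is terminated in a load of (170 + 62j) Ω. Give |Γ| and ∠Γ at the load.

Γ = (Z_L − Z_0)/(Z_L + Z_0) = (120 + j62)/(220 + j62)
|Γ| = 135/229 = 0.591

Γ ≈ 0.591 ∠ 11.6°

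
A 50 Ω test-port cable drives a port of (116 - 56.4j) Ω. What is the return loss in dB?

Γ = (66 − j56.4)/(166 − j56.4), |Γ| = 0.495
RL = −20·log₁₀|Γ| = −20·log₁₀(0.495)

RL ≈ 6.1 dB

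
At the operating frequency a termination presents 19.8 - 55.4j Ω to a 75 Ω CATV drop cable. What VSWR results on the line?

Γ = (Z_L − Z_0)/(Z_L + Z_0) = (-55.2 − j55.4)/(94.8 − j55.4)
|Γ| = 78.2/110 = 0.712
VSWR = (1 + |Γ|)/(1 − |Γ|) = 1.71/0.288

VSWR ≈ 5.95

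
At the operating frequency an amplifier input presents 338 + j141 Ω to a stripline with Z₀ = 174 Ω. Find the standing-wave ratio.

VSWR ≈ 2.37

Γ = (Z_L − Z_0)/(Z_L + Z_0) = (164 + j141)/(512 + j141)
|Γ| = 216/531 = 0.407
VSWR = (1 + |Γ|)/(1 − |Γ|) = 1.41/0.593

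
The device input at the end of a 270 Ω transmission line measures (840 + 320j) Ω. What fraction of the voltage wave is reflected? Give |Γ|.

Γ = (Z_L − Z_0)/(Z_L + Z_0) = (570 + j320)/(1110 + j320)
|Γ| = 654/1160

|Γ| ≈ 0.566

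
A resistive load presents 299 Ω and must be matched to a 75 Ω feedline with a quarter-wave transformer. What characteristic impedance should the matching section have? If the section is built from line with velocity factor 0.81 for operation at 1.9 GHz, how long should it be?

Z_qwt ≈ 150 Ω; length ≈ 3.2 cm

Z_qwt = √(Z_0·R_L) = √(75 × 299) = √22420
λ = 0.81·c/f = 0.128 m, so l = λ/4 = 0.032 m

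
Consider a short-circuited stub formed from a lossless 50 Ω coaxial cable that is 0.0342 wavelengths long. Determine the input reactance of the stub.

X_in ≈ 10.9 Ω (inductive)

βl = 2π × 0.0342 = 12.3°
tan(βl) = 0.218
For a short-circuited stub, Z_in = jZ_0·tan(βl)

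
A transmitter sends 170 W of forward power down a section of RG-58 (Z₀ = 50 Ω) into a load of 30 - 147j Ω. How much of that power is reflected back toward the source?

P_reflected ≈ 134 W

|Γ| = |(-20 − j147)/(80 − j147)| = 0.886
|Γ|² = 0.786
P_refl = |Γ|²·P_inc = 134 W, P_del = (1 − |Γ|²)·P_inc = 36.4 W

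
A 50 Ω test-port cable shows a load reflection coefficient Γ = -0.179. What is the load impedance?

Z_L ≈ 34.8 Ω

Z_L = Z_0·(1 + Γ)/(1 − Γ) = 50·(0.821)/(1.18)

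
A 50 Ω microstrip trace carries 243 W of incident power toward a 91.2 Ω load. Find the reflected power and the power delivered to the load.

P_reflected ≈ 20.7 W; P_delivered ≈ 222 W

Γ = (91.2 − 50)/(91.2 + 50) = 0.292
|Γ|² = 0.0851
P_refl = |Γ|²·P_inc = 20.7 W, P_del = (1 − |Γ|²)·P_inc = 222 W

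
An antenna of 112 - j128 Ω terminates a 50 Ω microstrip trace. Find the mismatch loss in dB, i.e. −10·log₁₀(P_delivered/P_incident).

Γ = (62 − j128)/(162 − j128), |Γ| = 0.689
|Γ|² = 0.475, so P_del/P_inc = 1 − |Γ|² = 0.525
ML = −10·log₁₀(1 − |Γ|²)

mismatch loss ≈ 2.79 dB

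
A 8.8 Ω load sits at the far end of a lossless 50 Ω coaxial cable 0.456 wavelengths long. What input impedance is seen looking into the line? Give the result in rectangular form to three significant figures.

βl = 2π × 0.456 = 164°
tan(βl) = tan(164°) = -0.284
Z_in = Z_0·(Z_L + jZ_0·tanβl)/(Z_0 + jZ_L·tanβl)
     = 50·(8.8 − j14.2)/(50 − j2.5)

Z_in ≈ 9.48 − j13.7 Ω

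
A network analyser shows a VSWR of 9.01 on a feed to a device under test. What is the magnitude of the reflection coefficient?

|Γ| ≈ 0.8

|Γ| = (S − 1)/(S + 1) = (9.01 − 1)/(9.01 + 1) = 8.01/10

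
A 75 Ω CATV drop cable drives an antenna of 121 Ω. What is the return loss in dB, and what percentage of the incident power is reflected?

Γ = (121 − 75)/(121 + 75) = 0.235
RL = −20·log₁₀(0.235) = 12.6 dB
P_refl/P_inc = |Γ|² = 0.0551

RL ≈ 12.6 dB; 5.51% of incident power reflected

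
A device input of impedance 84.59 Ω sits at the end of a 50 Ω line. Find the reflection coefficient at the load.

Γ = (Z_L − Z_0)/(Z_L + Z_0) = (84.59 − 50)/(84.59 + 50) = 34.59/134.6

Γ = 0.257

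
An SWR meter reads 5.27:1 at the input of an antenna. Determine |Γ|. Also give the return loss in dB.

|Γ| = (S − 1)/(S + 1) = (5.27 − 1)/(5.27 + 1) = 4.27/6.27
RL = −20·log₁₀|Γ| = −20·log₁₀(0.681)

|Γ| ≈ 0.681; return loss ≈ 3.34 dB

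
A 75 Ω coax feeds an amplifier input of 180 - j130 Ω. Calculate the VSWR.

Γ = (Z_L − Z_0)/(Z_L + Z_0) = (105 − j130)/(255 − j130)
|Γ| = 167/286 = 0.584
VSWR = (1 + |Γ|)/(1 − |Γ|) = 1.58/0.416

VSWR ≈ 3.81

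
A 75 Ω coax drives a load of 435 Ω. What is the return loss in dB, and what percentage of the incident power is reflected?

Γ = (435 − 75)/(435 + 75) = 0.706
RL = −20·log₁₀(0.706) = 3.03 dB
P_refl/P_inc = |Γ|² = 0.498

RL ≈ 3.03 dB; 49.8% of incident power reflected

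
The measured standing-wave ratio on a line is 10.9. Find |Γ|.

|Γ| ≈ 0.832

|Γ| = (S − 1)/(S + 1) = (10.9 − 1)/(10.9 + 1) = 9.9/11.9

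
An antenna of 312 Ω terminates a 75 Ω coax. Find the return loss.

Γ = (312 − 75)/(312 + 75) = 0.612
RL = −20·log₁₀|Γ| = −20·log₁₀(0.612)

RL ≈ 4.26 dB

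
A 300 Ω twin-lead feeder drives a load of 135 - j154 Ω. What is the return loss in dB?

Γ = (-165 − j154)/(435 − j154), |Γ| = 0.489
RL = −20·log₁₀|Γ| = −20·log₁₀(0.489)

RL ≈ 6.21 dB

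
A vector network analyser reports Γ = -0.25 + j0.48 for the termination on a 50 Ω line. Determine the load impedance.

Z_L = Z_0·(1 + Γ)/(1 − Γ) = 50·(0.75 + j0.48)/(1.25 − j0.48)

Z_L ≈ 19.7 + j26.8 Ω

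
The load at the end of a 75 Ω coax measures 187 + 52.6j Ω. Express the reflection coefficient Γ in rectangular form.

Γ ≈ 0.45 + j0.11

Γ = (Z_L − Z_0)/(Z_L + Z_0) = (112 + j52.6)/(262 + j52.6)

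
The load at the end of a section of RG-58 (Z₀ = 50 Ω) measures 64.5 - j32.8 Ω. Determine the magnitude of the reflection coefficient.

|Γ| ≈ 0.301

Γ = (Z_L − Z_0)/(Z_L + Z_0) = (14.5 − j32.8)/(114.5 − j32.8)
|Γ| = 35.9/119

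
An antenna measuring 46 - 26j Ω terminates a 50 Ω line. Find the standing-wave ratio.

Γ = (Z_L − Z_0)/(Z_L + Z_0) = (-4 − j26)/(96 − j26)
|Γ| = 26.3/99.5 = 0.264
VSWR = (1 + |Γ|)/(1 − |Γ|) = 1.26/0.736

VSWR ≈ 1.72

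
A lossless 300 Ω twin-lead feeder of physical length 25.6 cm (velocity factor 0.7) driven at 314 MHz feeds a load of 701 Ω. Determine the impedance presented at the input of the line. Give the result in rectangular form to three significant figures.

λ = v/f = 0.7·c / 314 MHz = 0.669 m
βl = 2π·l/λ = 2π × 0.383 = 138°
tan(βl) = tan(138°) = -0.907
Z_in = Z_0·(Z_L + jZ_0·tanβl)/(Z_0 + jZ_L·tanβl)
     = 300·(701 − j272)/(300 − j636)

Z_in ≈ 233 + j221 Ω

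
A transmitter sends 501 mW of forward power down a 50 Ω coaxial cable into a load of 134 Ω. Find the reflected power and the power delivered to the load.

P_reflected ≈ 104 mW; P_delivered ≈ 397 mW

Γ = (134 − 50)/(134 + 50) = 0.457
|Γ|² = 0.208
P_refl = |Γ|²·P_inc = 104 mW, P_del = (1 − |Γ|²)·P_inc = 397 mW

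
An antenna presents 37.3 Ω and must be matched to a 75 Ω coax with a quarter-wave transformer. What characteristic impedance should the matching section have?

Z_qwt = √(Z_0·R_L) = √(75 × 37.3) = √2798

Z_qwt ≈ 52.9 Ω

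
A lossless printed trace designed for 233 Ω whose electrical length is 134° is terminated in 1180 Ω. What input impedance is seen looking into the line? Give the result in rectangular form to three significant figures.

tan(βl) = tan(134°) = -1.04
Z_in = Z_0·(Z_L + jZ_0·tanβl)/(Z_0 + jZ_L·tanβl)
     = 233·(1180 − j241)/(233 − j1220)

Z_in ≈ 85.8 + j209 Ω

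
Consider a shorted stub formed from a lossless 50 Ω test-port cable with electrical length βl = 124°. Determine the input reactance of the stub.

tan(βl) = -1.48
For a shorted stub, Z_in = jZ_0·tan(βl)

X_in ≈ -74.1 Ω (capacitive)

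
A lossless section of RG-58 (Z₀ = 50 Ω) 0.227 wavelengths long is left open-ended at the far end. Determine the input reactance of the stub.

βl = 2π × 0.227 = 81.7°
tan(βl) = 6.87
For an open-ended stub, Z_in = −jZ_0·cot(βl) = −jZ_0/tan(βl)

X_in ≈ -7.28 Ω (capacitive)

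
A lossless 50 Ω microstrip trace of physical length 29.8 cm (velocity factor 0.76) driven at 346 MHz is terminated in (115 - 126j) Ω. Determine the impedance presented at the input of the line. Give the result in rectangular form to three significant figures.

λ = v/f = 0.76·c / 346 MHz = 0.659 m
βl = 2π·l/λ = 2π × 0.452 = 163°
tan(βl) = tan(163°) = -0.31
Z_in = Z_0·(Z_L + jZ_0·tanβl)/(Z_0 + jZ_L·tanβl)
     = 50·(115 − j141)/(11 − j35.6)

Z_in ≈ 227 + j91.4 Ω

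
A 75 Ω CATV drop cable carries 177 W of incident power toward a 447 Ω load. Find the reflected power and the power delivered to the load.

Γ = (447 − 75)/(447 + 75) = 0.713
|Γ|² = 0.508
P_refl = |Γ|²·P_inc = 89.9 W, P_del = (1 − |Γ|²)·P_inc = 87.1 W

P_reflected ≈ 89.9 W; P_delivered ≈ 87.1 W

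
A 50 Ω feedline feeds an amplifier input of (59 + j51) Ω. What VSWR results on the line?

Γ = (Z_L − Z_0)/(Z_L + Z_0) = (9 + j51)/(109 + j51)
|Γ| = 51.8/120 = 0.43
VSWR = (1 + |Γ|)/(1 − |Γ|) = 1.43/0.57

VSWR ≈ 2.51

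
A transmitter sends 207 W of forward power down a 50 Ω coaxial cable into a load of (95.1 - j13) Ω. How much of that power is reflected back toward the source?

P_reflected ≈ 21.5 W

|Γ| = |(45.1 − j13)/(145.1 − j13)| = 0.322
|Γ|² = 0.104
P_refl = |Γ|²·P_inc = 21.5 W, P_del = (1 − |Γ|²)·P_inc = 186 W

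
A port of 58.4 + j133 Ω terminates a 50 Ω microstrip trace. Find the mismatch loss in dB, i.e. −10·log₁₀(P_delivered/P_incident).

Γ = (8.4 + j133)/(108.4 + j133), |Γ| = 0.777
|Γ|² = 0.603, so P_del/P_inc = 1 − |Γ|² = 0.397
ML = −10·log₁₀(1 − |Γ|²)

mismatch loss ≈ 4.01 dB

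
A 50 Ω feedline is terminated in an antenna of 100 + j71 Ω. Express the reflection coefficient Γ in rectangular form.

Γ ≈ 0.455 + j0.258

Γ = (Z_L − Z_0)/(Z_L + Z_0) = (50 + j71)/(150 + j71)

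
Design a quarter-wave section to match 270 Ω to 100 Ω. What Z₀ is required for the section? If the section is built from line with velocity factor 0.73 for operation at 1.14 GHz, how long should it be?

Z_qwt ≈ 164 Ω; length ≈ 4.8 cm

Z_qwt = √(Z_0·R_L) = √(100 × 270) = √27000
λ = 0.73·c/f = 0.192 m, so l = λ/4 = 0.048 m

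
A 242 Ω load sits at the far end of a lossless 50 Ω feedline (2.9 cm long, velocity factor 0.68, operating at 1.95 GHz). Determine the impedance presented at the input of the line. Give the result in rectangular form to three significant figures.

λ = v/f = 0.68·c / 1.95 GHz = 0.105 m
βl = 2π·l/λ = 2π × 0.277 = 99.8°
tan(βl) = tan(99.8°) = -5.79
Z_in = Z_0·(Z_L + jZ_0·tanβl)/(Z_0 + jZ_L·tanβl)
     = 50·(242 − j290)/(50 − j1400)

Z_in ≈ 10.6 + j8.25 Ω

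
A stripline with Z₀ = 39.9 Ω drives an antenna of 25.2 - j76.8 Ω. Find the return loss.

RL ≈ 2.2 dB

Γ = (-14.7 − j76.8)/(65.1 − j76.8), |Γ| = 0.777
RL = −20·log₁₀|Γ| = −20·log₁₀(0.777)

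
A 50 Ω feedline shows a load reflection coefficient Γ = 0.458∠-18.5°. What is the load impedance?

Z_L = Z_0·(1 + Γ)/(1 − Γ) = 50·(1.43 − j0.145)/(0.566 + j0.145)

Z_L ≈ 116 − j42.6 Ω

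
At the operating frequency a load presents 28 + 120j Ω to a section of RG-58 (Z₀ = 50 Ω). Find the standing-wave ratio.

VSWR ≈ 12.6

Γ = (Z_L − Z_0)/(Z_L + Z_0) = (-22 + j120)/(78 + j120)
|Γ| = 122/143 = 0.852
VSWR = (1 + |Γ|)/(1 − |Γ|) = 1.85/0.148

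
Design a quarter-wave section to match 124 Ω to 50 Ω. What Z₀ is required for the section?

Z_qwt ≈ 78.7 Ω

Z_qwt = √(Z_0·R_L) = √(50 × 124) = √6200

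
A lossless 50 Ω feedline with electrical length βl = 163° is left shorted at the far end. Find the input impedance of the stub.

tan(βl) = -0.306
For a shorted stub, Z_in = jZ_0·tan(βl)

Z_in ≈ −j15.3 Ω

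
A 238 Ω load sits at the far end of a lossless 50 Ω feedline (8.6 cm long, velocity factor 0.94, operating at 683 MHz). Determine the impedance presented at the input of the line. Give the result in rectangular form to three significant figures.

λ = v/f = 0.94·c / 683 MHz = 0.413 m
βl = 2π·l/λ = 2π × 0.208 = 75°
tan(βl) = tan(75°) = 3.73
Z_in = Z_0·(Z_L + jZ_0·tanβl)/(Z_0 + jZ_L·tanβl)
     = 50·(238 + j186)/(50 + j887)

Z_in ≈ 11.2 − j12.8 Ω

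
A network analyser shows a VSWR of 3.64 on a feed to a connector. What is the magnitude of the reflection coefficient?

|Γ| ≈ 0.569

|Γ| = (S − 1)/(S + 1) = (3.64 − 1)/(3.64 + 1) = 2.64/4.64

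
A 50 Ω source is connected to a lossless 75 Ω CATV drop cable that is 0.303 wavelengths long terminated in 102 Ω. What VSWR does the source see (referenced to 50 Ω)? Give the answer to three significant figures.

βl = 2π × 0.303 = 109°
tan(βl) = -2.89
Z_in = Z_0·(Z_L + jZ_0·tanβl)/(Z_0 + jZ_L·tanβl) = 58 + j11.2 Ω
Γ_s = (Z_in − Z_s)/(Z_in + Z_s) = (7.99 + j11.2)/(108 + j11.2), |Γ_s| = 0.127
VSWR = (1 + |Γ_s|)/(1 − |Γ_s|)

VSWR ≈ 1.29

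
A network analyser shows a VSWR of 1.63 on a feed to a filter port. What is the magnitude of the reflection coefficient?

|Γ| = (S − 1)/(S + 1) = (1.63 − 1)/(1.63 + 1) = 0.63/2.63

|Γ| ≈ 0.24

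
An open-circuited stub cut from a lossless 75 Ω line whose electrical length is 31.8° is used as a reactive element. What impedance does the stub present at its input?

tan(βl) = 0.62
For an open-circuited stub, Z_in = −jZ_0·cot(βl) = −jZ_0/tan(βl)

Z_in ≈ −j121 Ω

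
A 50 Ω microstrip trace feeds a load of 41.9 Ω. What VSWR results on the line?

Γ = (41.9 − 50)/(41.9 + 50) = -0.0881
VSWR = (1 + 0.0881)/(1 − 0.0881)

VSWR ≈ 1.19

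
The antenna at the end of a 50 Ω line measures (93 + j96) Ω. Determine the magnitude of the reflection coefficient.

|Γ| ≈ 0.611

Γ = (Z_L − Z_0)/(Z_L + Z_0) = (43 + j96)/(143 + j96)
|Γ| = 105/172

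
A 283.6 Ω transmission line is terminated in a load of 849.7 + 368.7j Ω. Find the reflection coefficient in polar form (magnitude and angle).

Γ ≈ 0.567 ∠ 15.1°

Γ = (Z_L − Z_0)/(Z_L + Z_0) = (566.1 + j368.7)/(1133 + j368.7)
|Γ| = 676/1190 = 0.567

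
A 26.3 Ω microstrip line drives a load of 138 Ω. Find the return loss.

Γ = (138 − 26.3)/(138 + 26.3) = 0.68
RL = −20·log₁₀|Γ| = −20·log₁₀(0.68)

RL ≈ 3.35 dB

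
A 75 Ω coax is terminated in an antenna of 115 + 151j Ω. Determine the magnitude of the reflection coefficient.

|Γ| ≈ 0.644

Γ = (Z_L − Z_0)/(Z_L + Z_0) = (40 + j151)/(190 + j151)
|Γ| = 156/243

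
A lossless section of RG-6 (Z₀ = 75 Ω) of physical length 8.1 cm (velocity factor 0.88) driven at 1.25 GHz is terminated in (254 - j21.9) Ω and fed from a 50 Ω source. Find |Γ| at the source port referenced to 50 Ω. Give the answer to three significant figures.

λ = v/f = 0.88·c / 1.25 GHz = 0.211 m
βl = 2π·l/λ = 2π × 0.384 = 138°
tan(βl) = -0.898
Z_in = Z_0·(Z_L + jZ_0·tanβl)/(Z_0 + jZ_L·tanβl) = 46.8 + j72.1 Ω
Γ_s = (Z_in − Z_s)/(Z_in + Z_s) = (-3.16 + j72.1)/(96.8 + j72.1), |Γ_s| = 0.598

|Γ| ≈ 0.598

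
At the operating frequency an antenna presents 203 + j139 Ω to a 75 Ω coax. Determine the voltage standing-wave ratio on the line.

VSWR ≈ 4.1

Γ = (Z_L − Z_0)/(Z_L + Z_0) = (128 + j139)/(278 + j139)
|Γ| = 189/311 = 0.608
VSWR = (1 + |Γ|)/(1 − |Γ|) = 1.61/0.392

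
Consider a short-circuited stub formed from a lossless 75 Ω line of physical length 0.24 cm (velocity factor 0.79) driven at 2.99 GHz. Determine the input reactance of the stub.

X_in ≈ 14.4 Ω (inductive)

λ = v/f = 0.79·c / 2.99 GHz = 0.0793 m
βl = 2π·l/λ = 2π × 0.0303 = 10.9°
tan(βl) = 0.193
For a short-circuited stub, Z_in = jZ_0·tan(βl)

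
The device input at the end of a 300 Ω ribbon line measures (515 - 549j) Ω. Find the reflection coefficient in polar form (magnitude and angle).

Γ = (Z_L − Z_0)/(Z_L + Z_0) = (215 − j549)/(815 − j549)
|Γ| = 590/983 = 0.6

Γ ≈ 0.6 ∠ -34.6°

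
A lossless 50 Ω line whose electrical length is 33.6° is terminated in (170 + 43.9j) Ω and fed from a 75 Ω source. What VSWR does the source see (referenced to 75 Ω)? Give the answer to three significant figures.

tan(βl) = 0.664
Z_in = Z_0·(Z_L + jZ_0·tanβl)/(Z_0 + jZ_L·tanβl) = 46.4 − j66.7 Ω
Γ_s = (Z_in − Z_s)/(Z_in + Z_s) = (-28.6 − j66.7)/(121 − j66.7), |Γ_s| = 0.524
VSWR = (1 + |Γ_s|)/(1 − |Γ_s|)

VSWR ≈ 3.2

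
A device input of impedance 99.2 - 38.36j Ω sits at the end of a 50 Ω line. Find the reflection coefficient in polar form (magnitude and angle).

Γ = (Z_L − Z_0)/(Z_L + Z_0) = (49.2 − j38.36)/(149.2 − j38.36)
|Γ| = 62.4/154 = 0.405

Γ ≈ 0.405 ∠ -23.5°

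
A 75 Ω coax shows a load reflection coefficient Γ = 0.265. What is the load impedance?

Z_L = Z_0·(1 + Γ)/(1 − Γ) = 75·(1.27)/(0.735)

Z_L ≈ 129 Ω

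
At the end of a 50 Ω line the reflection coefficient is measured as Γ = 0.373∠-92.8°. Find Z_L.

Z_L = Z_0·(1 + Γ)/(1 − Γ) = 50·(0.982 − j0.373)/(1.02 + j0.373)

Z_L ≈ 36.6 − j31.7 Ω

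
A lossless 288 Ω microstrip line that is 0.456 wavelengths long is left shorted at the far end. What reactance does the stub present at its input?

βl = 2π × 0.456 = 164°
tan(βl) = -0.284
For a shorted stub, Z_in = jZ_0·tan(βl)

X_in ≈ -81.7 Ω (capacitive)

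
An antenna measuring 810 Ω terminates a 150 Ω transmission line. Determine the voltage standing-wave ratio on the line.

VSWR ≈ 5.4

Γ = (810 − 150)/(810 + 150) = 0.688
VSWR = (1 + 0.688)/(1 − 0.688)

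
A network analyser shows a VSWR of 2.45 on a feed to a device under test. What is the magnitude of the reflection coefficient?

|Γ| = (S − 1)/(S + 1) = (2.45 − 1)/(2.45 + 1) = 1.45/3.45

|Γ| ≈ 0.42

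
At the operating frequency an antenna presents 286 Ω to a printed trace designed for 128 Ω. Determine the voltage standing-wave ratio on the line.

VSWR ≈ 2.23

Γ = (286 − 128)/(286 + 128) = 0.382
VSWR = (1 + 0.382)/(1 − 0.382)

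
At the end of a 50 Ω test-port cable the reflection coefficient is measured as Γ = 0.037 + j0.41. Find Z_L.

Z_L ≈ 37.9 + j37.4 Ω

Z_L = Z_0·(1 + Γ)/(1 − Γ) = 50·(1.04 + j0.41)/(0.963 − j0.41)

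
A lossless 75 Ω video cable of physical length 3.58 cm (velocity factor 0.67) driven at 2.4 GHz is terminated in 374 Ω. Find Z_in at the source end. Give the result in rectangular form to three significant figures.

Z_in ≈ 66.5 + j126 Ω

λ = v/f = 0.67·c / 2.4 GHz = 0.0838 m
βl = 2π·l/λ = 2π × 0.427 = 154°
tan(βl) = tan(154°) = -0.49
Z_in = Z_0·(Z_L + jZ_0·tanβl)/(Z_0 + jZ_L·tanβl)
     = 75·(374 − j36.8)/(75 − j183)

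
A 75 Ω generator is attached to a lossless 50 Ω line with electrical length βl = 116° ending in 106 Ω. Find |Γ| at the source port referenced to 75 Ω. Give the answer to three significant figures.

tan(βl) = -2.05
Z_in = Z_0·(Z_L + jZ_0·tanβl)/(Z_0 + jZ_L·tanβl) = 27.7 + j18 Ω
Γ_s = (Z_in − Z_s)/(Z_in + Z_s) = (-47.3 + j18)/(103 + j18), |Γ_s| = 0.485

|Γ| ≈ 0.485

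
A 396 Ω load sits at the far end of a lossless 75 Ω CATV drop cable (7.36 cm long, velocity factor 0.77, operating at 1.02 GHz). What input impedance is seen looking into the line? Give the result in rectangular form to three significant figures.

λ = v/f = 0.77·c / 1.02 GHz = 0.226 m
βl = 2π·l/λ = 2π × 0.325 = 117°
tan(βl) = tan(117°) = -1.96
Z_in = Z_0·(Z_L + jZ_0·tanβl)/(Z_0 + jZ_L·tanβl)
     = 75·(396 − j147)/(75 − j777)

Z_in ≈ 17.7 + j36.5 Ω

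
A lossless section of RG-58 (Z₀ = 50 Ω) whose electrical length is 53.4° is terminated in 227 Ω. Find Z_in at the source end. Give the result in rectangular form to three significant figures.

Z_in ≈ 16.6 − j34.4 Ω

tan(βl) = tan(53.4°) = 1.35
Z_in = Z_0·(Z_L + jZ_0·tanβl)/(Z_0 + jZ_L·tanβl)
     = 50·(227 + j67.3)/(50 + j306)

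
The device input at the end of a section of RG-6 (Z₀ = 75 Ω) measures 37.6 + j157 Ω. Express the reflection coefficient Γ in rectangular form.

Γ = (Z_L − Z_0)/(Z_L + Z_0) = (-37.4 + j157)/(112.6 + j157)

Γ ≈ 0.548 + j0.631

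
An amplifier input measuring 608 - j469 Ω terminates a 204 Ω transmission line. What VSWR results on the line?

Γ = (Z_L − Z_0)/(Z_L + Z_0) = (404 − j469)/(812 − j469)
|Γ| = 619/938 = 0.66
VSWR = (1 + |Γ|)/(1 − |Γ|) = 1.66/0.34

VSWR ≈ 4.88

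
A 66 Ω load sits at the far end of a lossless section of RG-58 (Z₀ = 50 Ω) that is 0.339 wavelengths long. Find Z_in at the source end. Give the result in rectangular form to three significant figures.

Z_in ≈ 43 + j10.9 Ω

βl = 2π × 0.339 = 122°
tan(βl) = tan(122°) = -1.6
Z_in = Z_0·(Z_L + jZ_0·tanβl)/(Z_0 + jZ_L·tanβl)
     = 50·(66 − j79.9)/(50 − j105)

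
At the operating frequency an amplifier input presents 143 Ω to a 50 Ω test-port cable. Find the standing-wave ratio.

VSWR ≈ 2.86

Γ = (143 − 50)/(143 + 50) = 0.482
VSWR = (1 + 0.482)/(1 − 0.482)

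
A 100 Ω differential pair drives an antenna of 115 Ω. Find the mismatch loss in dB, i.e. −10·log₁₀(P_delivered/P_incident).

Γ = (115 − 100)/(115 + 100) = 0.0698
|Γ|² = 0.00487, so P_del/P_inc = 1 − |Γ|² = 0.995
ML = −10·log₁₀(1 − |Γ|²)

mismatch loss ≈ 0.0212 dB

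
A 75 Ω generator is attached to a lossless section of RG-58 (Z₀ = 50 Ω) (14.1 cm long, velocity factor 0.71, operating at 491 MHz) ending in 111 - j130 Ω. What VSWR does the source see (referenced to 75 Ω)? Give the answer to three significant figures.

VSWR ≈ 6.42

λ = v/f = 0.71·c / 491 MHz = 0.434 m
βl = 2π·l/λ = 2π × 0.325 = 117°
tan(βl) = -1.96
Z_in = Z_0·(Z_L + jZ_0·tanβl)/(Z_0 + jZ_L·tanβl) = 15 + j39.6 Ω
Γ_s = (Z_in − Z_s)/(Z_in + Z_s) = (-60 + j39.6)/(90 + j39.6), |Γ_s| = 0.731
VSWR = (1 + |Γ_s|)/(1 − |Γ_s|)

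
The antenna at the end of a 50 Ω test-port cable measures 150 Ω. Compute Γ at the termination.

Γ = 0.5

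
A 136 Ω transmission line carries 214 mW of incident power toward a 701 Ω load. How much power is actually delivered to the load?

Γ = (701 − 136)/(701 + 136) = 0.675
|Γ|² = 0.456
P_refl = |Γ|²·P_inc = 97.5 mW, P_del = (1 − |Γ|²)·P_inc = 116 mW

P_delivered ≈ 116 mW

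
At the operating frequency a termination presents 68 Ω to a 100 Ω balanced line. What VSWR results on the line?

For a purely resistive load, VSWR = R_L/Z_0 or Z_0/R_L (whichever > 1) = 100/68

VSWR ≈ 1.47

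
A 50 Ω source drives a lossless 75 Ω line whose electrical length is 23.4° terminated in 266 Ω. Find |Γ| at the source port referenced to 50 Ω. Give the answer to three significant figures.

|Γ| ≈ 0.659

tan(βl) = 0.433
Z_in = Z_0·(Z_L + jZ_0·tanβl)/(Z_0 + jZ_L·tanβl) = 94.1 − j112 Ω
Γ_s = (Z_in − Z_s)/(Z_in + Z_s) = (44.1 − j112)/(144 − j112), |Γ_s| = 0.659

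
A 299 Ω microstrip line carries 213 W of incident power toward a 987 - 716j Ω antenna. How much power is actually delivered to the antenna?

|Γ| = |(688 − j716)/(1286 − j716)| = 0.675
|Γ|² = 0.455
P_refl = |Γ|²·P_inc = 96.9 W, P_del = (1 − |Γ|²)·P_inc = 116 W

P_delivered ≈ 116 W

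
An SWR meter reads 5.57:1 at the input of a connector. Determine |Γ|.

|Γ| ≈ 0.696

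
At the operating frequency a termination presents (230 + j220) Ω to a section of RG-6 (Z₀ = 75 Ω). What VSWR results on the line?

VSWR ≈ 6.03

Γ = (Z_L − Z_0)/(Z_L + Z_0) = (155 + j220)/(305 + j220)
|Γ| = 269/376 = 0.716
VSWR = (1 + |Γ|)/(1 − |Γ|) = 1.72/0.284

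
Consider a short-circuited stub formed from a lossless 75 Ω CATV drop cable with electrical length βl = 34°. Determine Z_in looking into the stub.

Z_in ≈ +j50.6 Ω

tan(βl) = 0.675
For a short-circuited stub, Z_in = jZ_0·tan(βl)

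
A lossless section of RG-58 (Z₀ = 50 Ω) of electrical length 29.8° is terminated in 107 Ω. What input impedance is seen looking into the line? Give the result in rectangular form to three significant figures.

tan(βl) = tan(29.8°) = 0.573
Z_in = Z_0·(Z_L + jZ_0·tanβl)/(Z_0 + jZ_L·tanβl)
     = 50·(107 + j28.6)/(50 + j61.3)

Z_in ≈ 56.8 − j41 Ω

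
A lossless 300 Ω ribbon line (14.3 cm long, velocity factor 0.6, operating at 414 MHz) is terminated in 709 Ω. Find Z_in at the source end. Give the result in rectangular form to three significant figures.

λ = v/f = 0.6·c / 414 MHz = 0.435 m
βl = 2π·l/λ = 2π × 0.329 = 118°
tan(βl) = tan(118°) = -1.85
Z_in = Z_0·(Z_L + jZ_0·tanβl)/(Z_0 + jZ_L·tanβl)
     = 300·(709 − j555)/(300 − j1310)

Z_in ≈ 156 + j127 Ω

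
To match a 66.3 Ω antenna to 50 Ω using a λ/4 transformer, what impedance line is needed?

Z_qwt = √(Z_0·R_L) = √(50 × 66.3) = √3315

Z_qwt ≈ 57.6 Ω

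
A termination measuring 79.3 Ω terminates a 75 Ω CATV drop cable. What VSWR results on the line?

Γ = (79.3 − 75)/(79.3 + 75) = 0.0279
VSWR = (1 + 0.0279)/(1 − 0.0279)

VSWR ≈ 1.06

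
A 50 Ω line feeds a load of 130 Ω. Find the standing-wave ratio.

For a purely resistive load, VSWR = R_L/Z_0 or Z_0/R_L (whichever > 1) = 130/50

VSWR ≈ 2.6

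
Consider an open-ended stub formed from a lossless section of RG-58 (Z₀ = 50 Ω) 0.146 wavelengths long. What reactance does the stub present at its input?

X_in ≈ -38.3 Ω (capacitive)

βl = 2π × 0.146 = 52.6°
tan(βl) = 1.31
For an open-ended stub, Z_in = −jZ_0·cot(βl) = −jZ_0/tan(βl)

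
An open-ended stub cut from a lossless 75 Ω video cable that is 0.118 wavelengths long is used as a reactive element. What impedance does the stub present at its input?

Z_in ≈ −j81.9 Ω

βl = 2π × 0.118 = 42.5°
tan(βl) = 0.916
For an open-ended stub, Z_in = −jZ_0·cot(βl) = −jZ_0/tan(βl)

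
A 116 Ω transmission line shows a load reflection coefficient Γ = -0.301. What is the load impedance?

Z_L = Z_0·(1 + Γ)/(1 − Γ) = 116·(0.699)/(1.3)

Z_L ≈ 62.3 Ω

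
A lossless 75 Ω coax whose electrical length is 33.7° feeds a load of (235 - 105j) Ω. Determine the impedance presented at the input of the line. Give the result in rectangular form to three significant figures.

Z_in ≈ 41.9 − j73.7 Ω

tan(βl) = tan(33.7°) = 0.667
Z_in = Z_0·(Z_L + jZ_0·tanβl)/(Z_0 + jZ_L·tanβl)
     = 75·(235 − j55)/(145 + j157)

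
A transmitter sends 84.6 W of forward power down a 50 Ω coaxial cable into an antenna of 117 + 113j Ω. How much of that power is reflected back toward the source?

P_reflected ≈ 35.9 W

|Γ| = |(67 + j113)/(167 + j113)| = 0.652
|Γ|² = 0.424
P_refl = |Γ|²·P_inc = 35.9 W, P_del = (1 − |Γ|²)·P_inc = 48.7 W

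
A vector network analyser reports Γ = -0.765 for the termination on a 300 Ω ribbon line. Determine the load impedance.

Z_L ≈ 39.9 Ω

Z_L = Z_0·(1 + Γ)/(1 − Γ) = 300·(0.235)/(1.77)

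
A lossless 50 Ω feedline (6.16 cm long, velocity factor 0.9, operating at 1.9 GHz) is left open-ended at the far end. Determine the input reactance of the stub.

λ = v/f = 0.9·c / 1.9 GHz = 0.142 m
βl = 2π·l/λ = 2π × 0.433 = 156°
tan(βl) = -0.444
For an open-ended stub, Z_in = −jZ_0·cot(βl) = −jZ_0/tan(βl)

X_in ≈ 113 Ω (inductive)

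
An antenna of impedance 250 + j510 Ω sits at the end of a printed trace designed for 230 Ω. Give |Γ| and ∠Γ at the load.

Γ = (Z_L − Z_0)/(Z_L + Z_0) = (20 + j510)/(480 + j510)
|Γ| = 510/700 = 0.729

Γ ≈ 0.729 ∠ 41°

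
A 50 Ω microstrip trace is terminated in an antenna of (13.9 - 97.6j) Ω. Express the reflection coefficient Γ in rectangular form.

Γ ≈ 0.53 − j0.717

Γ = (Z_L − Z_0)/(Z_L + Z_0) = (-36.1 − j97.6)/(63.9 − j97.6)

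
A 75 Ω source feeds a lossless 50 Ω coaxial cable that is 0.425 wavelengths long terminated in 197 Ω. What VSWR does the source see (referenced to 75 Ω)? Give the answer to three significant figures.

VSWR ≈ 3.34

βl = 2π × 0.425 = 153°
tan(βl) = -0.51
Z_in = Z_0·(Z_L + jZ_0·tanβl)/(Z_0 + jZ_L·tanβl) = 49.3 + j73.6 Ω
Γ_s = (Z_in − Z_s)/(Z_in + Z_s) = (-25.7 + j73.6)/(124 + j73.6), |Γ_s| = 0.539
VSWR = (1 + |Γ_s|)/(1 − |Γ_s|)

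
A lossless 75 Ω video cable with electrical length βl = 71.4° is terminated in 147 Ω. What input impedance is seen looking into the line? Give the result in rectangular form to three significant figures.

Z_in ≈ 41.4 − j18.1 Ω

tan(βl) = tan(71.4°) = 2.97
Z_in = Z_0·(Z_L + jZ_0·tanβl)/(Z_0 + jZ_L·tanβl)
     = 75·(147 + j223)/(75 + j437)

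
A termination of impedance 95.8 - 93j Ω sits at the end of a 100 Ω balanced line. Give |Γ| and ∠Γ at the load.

Γ ≈ 0.429 ∠ -67.2°

Γ = (Z_L − Z_0)/(Z_L + Z_0) = (-4.2 − j93)/(195.8 − j93)
|Γ| = 93.1/217 = 0.429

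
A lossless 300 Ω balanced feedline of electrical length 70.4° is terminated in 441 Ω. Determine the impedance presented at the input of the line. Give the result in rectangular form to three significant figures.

tan(βl) = tan(70.4°) = 2.81
Z_in = Z_0·(Z_L + jZ_0·tanβl)/(Z_0 + jZ_L·tanβl)
     = 300·(441 + j842)/(300 + j1240)

Z_in ≈ 217 − j54.2 Ω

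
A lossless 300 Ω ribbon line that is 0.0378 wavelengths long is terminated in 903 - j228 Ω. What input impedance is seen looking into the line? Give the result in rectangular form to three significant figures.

βl = 2π × 0.0378 = 13.6°
tan(βl) = tan(13.6°) = 0.242
Z_in = Z_0·(Z_L + jZ_0·tanβl)/(Z_0 + jZ_L·tanβl)
     = 300·(903 − j155)/(355 + j219)

Z_in ≈ 495 − j436 Ω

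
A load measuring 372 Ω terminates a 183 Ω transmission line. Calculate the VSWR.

For a purely resistive load, VSWR = R_L/Z_0 or Z_0/R_L (whichever > 1) = 372/183

VSWR ≈ 2.03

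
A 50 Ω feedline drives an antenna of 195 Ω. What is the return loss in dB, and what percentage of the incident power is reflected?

Γ = (195 − 50)/(195 + 50) = 0.592
RL = −20·log₁₀(0.592) = 4.56 dB
P_refl/P_inc = |Γ|² = 0.35

RL ≈ 4.56 dB; 35% of incident power reflected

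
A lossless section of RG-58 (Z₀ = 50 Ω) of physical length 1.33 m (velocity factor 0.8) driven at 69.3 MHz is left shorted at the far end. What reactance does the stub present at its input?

λ = v/f = 0.8·c / 69.3 MHz = 3.46 m
βl = 2π·l/λ = 2π × 0.384 = 138°
tan(βl) = -0.892
For a shorted stub, Z_in = jZ_0·tan(βl)

X_in ≈ -44.6 Ω (capacitive)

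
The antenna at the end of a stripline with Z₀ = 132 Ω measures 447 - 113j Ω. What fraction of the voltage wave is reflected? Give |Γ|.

|Γ| ≈ 0.567

Γ = (Z_L − Z_0)/(Z_L + Z_0) = (315 − j113)/(579 − j113)
|Γ| = 335/590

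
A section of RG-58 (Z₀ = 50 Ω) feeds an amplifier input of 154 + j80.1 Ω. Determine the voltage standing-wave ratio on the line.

Γ = (Z_L − Z_0)/(Z_L + Z_0) = (104 + j80.1)/(204 + j80.1)
|Γ| = 131/219 = 0.599
VSWR = (1 + |Γ|)/(1 − |Γ|) = 1.6/0.401

VSWR ≈ 3.99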